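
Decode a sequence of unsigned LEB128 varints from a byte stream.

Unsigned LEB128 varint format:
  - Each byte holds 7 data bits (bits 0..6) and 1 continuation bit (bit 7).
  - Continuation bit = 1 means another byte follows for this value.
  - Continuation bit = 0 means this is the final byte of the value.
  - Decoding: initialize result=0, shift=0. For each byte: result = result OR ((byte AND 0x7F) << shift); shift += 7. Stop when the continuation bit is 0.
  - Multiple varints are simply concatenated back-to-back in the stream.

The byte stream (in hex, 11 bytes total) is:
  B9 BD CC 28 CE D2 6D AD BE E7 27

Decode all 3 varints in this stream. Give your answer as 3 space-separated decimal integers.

  byte[0]=0xB9 cont=1 payload=0x39=57: acc |= 57<<0 -> acc=57 shift=7
  byte[1]=0xBD cont=1 payload=0x3D=61: acc |= 61<<7 -> acc=7865 shift=14
  byte[2]=0xCC cont=1 payload=0x4C=76: acc |= 76<<14 -> acc=1253049 shift=21
  byte[3]=0x28 cont=0 payload=0x28=40: acc |= 40<<21 -> acc=85139129 shift=28 [end]
Varint 1: bytes[0:4] = B9 BD CC 28 -> value 85139129 (4 byte(s))
  byte[4]=0xCE cont=1 payload=0x4E=78: acc |= 78<<0 -> acc=78 shift=7
  byte[5]=0xD2 cont=1 payload=0x52=82: acc |= 82<<7 -> acc=10574 shift=14
  byte[6]=0x6D cont=0 payload=0x6D=109: acc |= 109<<14 -> acc=1796430 shift=21 [end]
Varint 2: bytes[4:7] = CE D2 6D -> value 1796430 (3 byte(s))
  byte[7]=0xAD cont=1 payload=0x2D=45: acc |= 45<<0 -> acc=45 shift=7
  byte[8]=0xBE cont=1 payload=0x3E=62: acc |= 62<<7 -> acc=7981 shift=14
  byte[9]=0xE7 cont=1 payload=0x67=103: acc |= 103<<14 -> acc=1695533 shift=21
  byte[10]=0x27 cont=0 payload=0x27=39: acc |= 39<<21 -> acc=83484461 shift=28 [end]
Varint 3: bytes[7:11] = AD BE E7 27 -> value 83484461 (4 byte(s))

Answer: 85139129 1796430 83484461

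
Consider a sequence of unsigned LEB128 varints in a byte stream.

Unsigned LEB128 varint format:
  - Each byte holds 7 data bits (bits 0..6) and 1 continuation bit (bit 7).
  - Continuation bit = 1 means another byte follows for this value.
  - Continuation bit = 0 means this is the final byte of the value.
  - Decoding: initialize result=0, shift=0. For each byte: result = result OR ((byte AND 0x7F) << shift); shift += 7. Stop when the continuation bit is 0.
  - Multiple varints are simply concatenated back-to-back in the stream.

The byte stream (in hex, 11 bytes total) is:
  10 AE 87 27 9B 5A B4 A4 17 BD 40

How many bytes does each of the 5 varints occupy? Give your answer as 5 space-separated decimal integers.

Answer: 1 3 2 3 2

Derivation:
  byte[0]=0x10 cont=0 payload=0x10=16: acc |= 16<<0 -> acc=16 shift=7 [end]
Varint 1: bytes[0:1] = 10 -> value 16 (1 byte(s))
  byte[1]=0xAE cont=1 payload=0x2E=46: acc |= 46<<0 -> acc=46 shift=7
  byte[2]=0x87 cont=1 payload=0x07=7: acc |= 7<<7 -> acc=942 shift=14
  byte[3]=0x27 cont=0 payload=0x27=39: acc |= 39<<14 -> acc=639918 shift=21 [end]
Varint 2: bytes[1:4] = AE 87 27 -> value 639918 (3 byte(s))
  byte[4]=0x9B cont=1 payload=0x1B=27: acc |= 27<<0 -> acc=27 shift=7
  byte[5]=0x5A cont=0 payload=0x5A=90: acc |= 90<<7 -> acc=11547 shift=14 [end]
Varint 3: bytes[4:6] = 9B 5A -> value 11547 (2 byte(s))
  byte[6]=0xB4 cont=1 payload=0x34=52: acc |= 52<<0 -> acc=52 shift=7
  byte[7]=0xA4 cont=1 payload=0x24=36: acc |= 36<<7 -> acc=4660 shift=14
  byte[8]=0x17 cont=0 payload=0x17=23: acc |= 23<<14 -> acc=381492 shift=21 [end]
Varint 4: bytes[6:9] = B4 A4 17 -> value 381492 (3 byte(s))
  byte[9]=0xBD cont=1 payload=0x3D=61: acc |= 61<<0 -> acc=61 shift=7
  byte[10]=0x40 cont=0 payload=0x40=64: acc |= 64<<7 -> acc=8253 shift=14 [end]
Varint 5: bytes[9:11] = BD 40 -> value 8253 (2 byte(s))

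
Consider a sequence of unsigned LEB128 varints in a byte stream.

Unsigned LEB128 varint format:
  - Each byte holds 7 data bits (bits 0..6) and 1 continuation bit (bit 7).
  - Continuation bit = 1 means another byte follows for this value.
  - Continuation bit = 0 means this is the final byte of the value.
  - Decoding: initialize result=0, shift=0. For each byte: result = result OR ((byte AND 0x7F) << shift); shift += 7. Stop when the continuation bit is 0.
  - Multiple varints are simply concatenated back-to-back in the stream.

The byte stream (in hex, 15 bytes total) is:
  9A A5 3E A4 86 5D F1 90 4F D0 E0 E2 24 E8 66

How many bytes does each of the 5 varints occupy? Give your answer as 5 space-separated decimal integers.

Answer: 3 3 3 4 2

Derivation:
  byte[0]=0x9A cont=1 payload=0x1A=26: acc |= 26<<0 -> acc=26 shift=7
  byte[1]=0xA5 cont=1 payload=0x25=37: acc |= 37<<7 -> acc=4762 shift=14
  byte[2]=0x3E cont=0 payload=0x3E=62: acc |= 62<<14 -> acc=1020570 shift=21 [end]
Varint 1: bytes[0:3] = 9A A5 3E -> value 1020570 (3 byte(s))
  byte[3]=0xA4 cont=1 payload=0x24=36: acc |= 36<<0 -> acc=36 shift=7
  byte[4]=0x86 cont=1 payload=0x06=6: acc |= 6<<7 -> acc=804 shift=14
  byte[5]=0x5D cont=0 payload=0x5D=93: acc |= 93<<14 -> acc=1524516 shift=21 [end]
Varint 2: bytes[3:6] = A4 86 5D -> value 1524516 (3 byte(s))
  byte[6]=0xF1 cont=1 payload=0x71=113: acc |= 113<<0 -> acc=113 shift=7
  byte[7]=0x90 cont=1 payload=0x10=16: acc |= 16<<7 -> acc=2161 shift=14
  byte[8]=0x4F cont=0 payload=0x4F=79: acc |= 79<<14 -> acc=1296497 shift=21 [end]
Varint 3: bytes[6:9] = F1 90 4F -> value 1296497 (3 byte(s))
  byte[9]=0xD0 cont=1 payload=0x50=80: acc |= 80<<0 -> acc=80 shift=7
  byte[10]=0xE0 cont=1 payload=0x60=96: acc |= 96<<7 -> acc=12368 shift=14
  byte[11]=0xE2 cont=1 payload=0x62=98: acc |= 98<<14 -> acc=1618000 shift=21
  byte[12]=0x24 cont=0 payload=0x24=36: acc |= 36<<21 -> acc=77115472 shift=28 [end]
Varint 4: bytes[9:13] = D0 E0 E2 24 -> value 77115472 (4 byte(s))
  byte[13]=0xE8 cont=1 payload=0x68=104: acc |= 104<<0 -> acc=104 shift=7
  byte[14]=0x66 cont=0 payload=0x66=102: acc |= 102<<7 -> acc=13160 shift=14 [end]
Varint 5: bytes[13:15] = E8 66 -> value 13160 (2 byte(s))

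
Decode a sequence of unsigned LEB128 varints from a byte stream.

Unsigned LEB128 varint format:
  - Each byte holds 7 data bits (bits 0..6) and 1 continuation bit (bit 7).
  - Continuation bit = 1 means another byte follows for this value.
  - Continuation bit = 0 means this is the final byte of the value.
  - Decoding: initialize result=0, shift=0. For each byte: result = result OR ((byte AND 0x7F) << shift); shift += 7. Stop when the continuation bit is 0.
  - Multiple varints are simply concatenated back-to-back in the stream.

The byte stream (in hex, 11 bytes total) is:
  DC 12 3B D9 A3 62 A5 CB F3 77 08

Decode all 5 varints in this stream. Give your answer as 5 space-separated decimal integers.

Answer: 2396 59 1610201 251454885 8

Derivation:
  byte[0]=0xDC cont=1 payload=0x5C=92: acc |= 92<<0 -> acc=92 shift=7
  byte[1]=0x12 cont=0 payload=0x12=18: acc |= 18<<7 -> acc=2396 shift=14 [end]
Varint 1: bytes[0:2] = DC 12 -> value 2396 (2 byte(s))
  byte[2]=0x3B cont=0 payload=0x3B=59: acc |= 59<<0 -> acc=59 shift=7 [end]
Varint 2: bytes[2:3] = 3B -> value 59 (1 byte(s))
  byte[3]=0xD9 cont=1 payload=0x59=89: acc |= 89<<0 -> acc=89 shift=7
  byte[4]=0xA3 cont=1 payload=0x23=35: acc |= 35<<7 -> acc=4569 shift=14
  byte[5]=0x62 cont=0 payload=0x62=98: acc |= 98<<14 -> acc=1610201 shift=21 [end]
Varint 3: bytes[3:6] = D9 A3 62 -> value 1610201 (3 byte(s))
  byte[6]=0xA5 cont=1 payload=0x25=37: acc |= 37<<0 -> acc=37 shift=7
  byte[7]=0xCB cont=1 payload=0x4B=75: acc |= 75<<7 -> acc=9637 shift=14
  byte[8]=0xF3 cont=1 payload=0x73=115: acc |= 115<<14 -> acc=1893797 shift=21
  byte[9]=0x77 cont=0 payload=0x77=119: acc |= 119<<21 -> acc=251454885 shift=28 [end]
Varint 4: bytes[6:10] = A5 CB F3 77 -> value 251454885 (4 byte(s))
  byte[10]=0x08 cont=0 payload=0x08=8: acc |= 8<<0 -> acc=8 shift=7 [end]
Varint 5: bytes[10:11] = 08 -> value 8 (1 byte(s))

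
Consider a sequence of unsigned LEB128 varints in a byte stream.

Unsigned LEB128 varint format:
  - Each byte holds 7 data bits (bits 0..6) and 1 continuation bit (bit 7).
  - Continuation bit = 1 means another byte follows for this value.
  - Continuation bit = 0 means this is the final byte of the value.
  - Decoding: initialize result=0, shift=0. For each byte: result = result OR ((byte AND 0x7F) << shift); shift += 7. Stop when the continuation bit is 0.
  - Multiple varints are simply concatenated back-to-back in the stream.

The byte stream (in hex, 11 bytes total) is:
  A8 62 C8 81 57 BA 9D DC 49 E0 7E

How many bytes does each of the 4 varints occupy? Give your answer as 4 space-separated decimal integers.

Answer: 2 3 4 2

Derivation:
  byte[0]=0xA8 cont=1 payload=0x28=40: acc |= 40<<0 -> acc=40 shift=7
  byte[1]=0x62 cont=0 payload=0x62=98: acc |= 98<<7 -> acc=12584 shift=14 [end]
Varint 1: bytes[0:2] = A8 62 -> value 12584 (2 byte(s))
  byte[2]=0xC8 cont=1 payload=0x48=72: acc |= 72<<0 -> acc=72 shift=7
  byte[3]=0x81 cont=1 payload=0x01=1: acc |= 1<<7 -> acc=200 shift=14
  byte[4]=0x57 cont=0 payload=0x57=87: acc |= 87<<14 -> acc=1425608 shift=21 [end]
Varint 2: bytes[2:5] = C8 81 57 -> value 1425608 (3 byte(s))
  byte[5]=0xBA cont=1 payload=0x3A=58: acc |= 58<<0 -> acc=58 shift=7
  byte[6]=0x9D cont=1 payload=0x1D=29: acc |= 29<<7 -> acc=3770 shift=14
  byte[7]=0xDC cont=1 payload=0x5C=92: acc |= 92<<14 -> acc=1511098 shift=21
  byte[8]=0x49 cont=0 payload=0x49=73: acc |= 73<<21 -> acc=154603194 shift=28 [end]
Varint 3: bytes[5:9] = BA 9D DC 49 -> value 154603194 (4 byte(s))
  byte[9]=0xE0 cont=1 payload=0x60=96: acc |= 96<<0 -> acc=96 shift=7
  byte[10]=0x7E cont=0 payload=0x7E=126: acc |= 126<<7 -> acc=16224 shift=14 [end]
Varint 4: bytes[9:11] = E0 7E -> value 16224 (2 byte(s))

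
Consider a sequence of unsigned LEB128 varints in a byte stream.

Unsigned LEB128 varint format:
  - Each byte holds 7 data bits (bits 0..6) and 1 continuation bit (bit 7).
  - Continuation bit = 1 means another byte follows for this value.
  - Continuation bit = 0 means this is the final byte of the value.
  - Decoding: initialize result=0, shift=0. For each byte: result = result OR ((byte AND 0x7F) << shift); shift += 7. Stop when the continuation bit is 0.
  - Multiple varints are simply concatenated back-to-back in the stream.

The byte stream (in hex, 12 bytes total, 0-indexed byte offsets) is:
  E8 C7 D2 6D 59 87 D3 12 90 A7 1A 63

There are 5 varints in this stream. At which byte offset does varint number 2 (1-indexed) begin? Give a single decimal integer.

  byte[0]=0xE8 cont=1 payload=0x68=104: acc |= 104<<0 -> acc=104 shift=7
  byte[1]=0xC7 cont=1 payload=0x47=71: acc |= 71<<7 -> acc=9192 shift=14
  byte[2]=0xD2 cont=1 payload=0x52=82: acc |= 82<<14 -> acc=1352680 shift=21
  byte[3]=0x6D cont=0 payload=0x6D=109: acc |= 109<<21 -> acc=229942248 shift=28 [end]
Varint 1: bytes[0:4] = E8 C7 D2 6D -> value 229942248 (4 byte(s))
  byte[4]=0x59 cont=0 payload=0x59=89: acc |= 89<<0 -> acc=89 shift=7 [end]
Varint 2: bytes[4:5] = 59 -> value 89 (1 byte(s))
  byte[5]=0x87 cont=1 payload=0x07=7: acc |= 7<<0 -> acc=7 shift=7
  byte[6]=0xD3 cont=1 payload=0x53=83: acc |= 83<<7 -> acc=10631 shift=14
  byte[7]=0x12 cont=0 payload=0x12=18: acc |= 18<<14 -> acc=305543 shift=21 [end]
Varint 3: bytes[5:8] = 87 D3 12 -> value 305543 (3 byte(s))
  byte[8]=0x90 cont=1 payload=0x10=16: acc |= 16<<0 -> acc=16 shift=7
  byte[9]=0xA7 cont=1 payload=0x27=39: acc |= 39<<7 -> acc=5008 shift=14
  byte[10]=0x1A cont=0 payload=0x1A=26: acc |= 26<<14 -> acc=430992 shift=21 [end]
Varint 4: bytes[8:11] = 90 A7 1A -> value 430992 (3 byte(s))
  byte[11]=0x63 cont=0 payload=0x63=99: acc |= 99<<0 -> acc=99 shift=7 [end]
Varint 5: bytes[11:12] = 63 -> value 99 (1 byte(s))

Answer: 4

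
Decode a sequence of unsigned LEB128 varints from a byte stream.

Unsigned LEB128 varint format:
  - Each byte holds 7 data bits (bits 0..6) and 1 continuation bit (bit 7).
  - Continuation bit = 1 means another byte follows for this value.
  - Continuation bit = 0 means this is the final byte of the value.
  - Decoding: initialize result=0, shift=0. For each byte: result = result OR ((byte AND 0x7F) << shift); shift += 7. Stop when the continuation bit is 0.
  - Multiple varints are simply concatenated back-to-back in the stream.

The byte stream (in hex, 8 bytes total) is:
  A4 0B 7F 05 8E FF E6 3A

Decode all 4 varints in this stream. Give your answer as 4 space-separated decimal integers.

Answer: 1444 127 5 123322254

Derivation:
  byte[0]=0xA4 cont=1 payload=0x24=36: acc |= 36<<0 -> acc=36 shift=7
  byte[1]=0x0B cont=0 payload=0x0B=11: acc |= 11<<7 -> acc=1444 shift=14 [end]
Varint 1: bytes[0:2] = A4 0B -> value 1444 (2 byte(s))
  byte[2]=0x7F cont=0 payload=0x7F=127: acc |= 127<<0 -> acc=127 shift=7 [end]
Varint 2: bytes[2:3] = 7F -> value 127 (1 byte(s))
  byte[3]=0x05 cont=0 payload=0x05=5: acc |= 5<<0 -> acc=5 shift=7 [end]
Varint 3: bytes[3:4] = 05 -> value 5 (1 byte(s))
  byte[4]=0x8E cont=1 payload=0x0E=14: acc |= 14<<0 -> acc=14 shift=7
  byte[5]=0xFF cont=1 payload=0x7F=127: acc |= 127<<7 -> acc=16270 shift=14
  byte[6]=0xE6 cont=1 payload=0x66=102: acc |= 102<<14 -> acc=1687438 shift=21
  byte[7]=0x3A cont=0 payload=0x3A=58: acc |= 58<<21 -> acc=123322254 shift=28 [end]
Varint 4: bytes[4:8] = 8E FF E6 3A -> value 123322254 (4 byte(s))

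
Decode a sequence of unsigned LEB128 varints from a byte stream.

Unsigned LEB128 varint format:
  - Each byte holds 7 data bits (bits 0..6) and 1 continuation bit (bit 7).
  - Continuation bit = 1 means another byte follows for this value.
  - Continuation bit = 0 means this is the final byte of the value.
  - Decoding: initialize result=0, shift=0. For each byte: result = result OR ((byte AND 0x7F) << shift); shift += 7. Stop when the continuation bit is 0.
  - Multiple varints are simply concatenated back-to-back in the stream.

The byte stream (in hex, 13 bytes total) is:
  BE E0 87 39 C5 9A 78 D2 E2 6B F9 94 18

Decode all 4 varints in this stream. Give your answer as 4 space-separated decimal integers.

Answer: 119664702 1969477 1765714 395897

Derivation:
  byte[0]=0xBE cont=1 payload=0x3E=62: acc |= 62<<0 -> acc=62 shift=7
  byte[1]=0xE0 cont=1 payload=0x60=96: acc |= 96<<7 -> acc=12350 shift=14
  byte[2]=0x87 cont=1 payload=0x07=7: acc |= 7<<14 -> acc=127038 shift=21
  byte[3]=0x39 cont=0 payload=0x39=57: acc |= 57<<21 -> acc=119664702 shift=28 [end]
Varint 1: bytes[0:4] = BE E0 87 39 -> value 119664702 (4 byte(s))
  byte[4]=0xC5 cont=1 payload=0x45=69: acc |= 69<<0 -> acc=69 shift=7
  byte[5]=0x9A cont=1 payload=0x1A=26: acc |= 26<<7 -> acc=3397 shift=14
  byte[6]=0x78 cont=0 payload=0x78=120: acc |= 120<<14 -> acc=1969477 shift=21 [end]
Varint 2: bytes[4:7] = C5 9A 78 -> value 1969477 (3 byte(s))
  byte[7]=0xD2 cont=1 payload=0x52=82: acc |= 82<<0 -> acc=82 shift=7
  byte[8]=0xE2 cont=1 payload=0x62=98: acc |= 98<<7 -> acc=12626 shift=14
  byte[9]=0x6B cont=0 payload=0x6B=107: acc |= 107<<14 -> acc=1765714 shift=21 [end]
Varint 3: bytes[7:10] = D2 E2 6B -> value 1765714 (3 byte(s))
  byte[10]=0xF9 cont=1 payload=0x79=121: acc |= 121<<0 -> acc=121 shift=7
  byte[11]=0x94 cont=1 payload=0x14=20: acc |= 20<<7 -> acc=2681 shift=14
  byte[12]=0x18 cont=0 payload=0x18=24: acc |= 24<<14 -> acc=395897 shift=21 [end]
Varint 4: bytes[10:13] = F9 94 18 -> value 395897 (3 byte(s))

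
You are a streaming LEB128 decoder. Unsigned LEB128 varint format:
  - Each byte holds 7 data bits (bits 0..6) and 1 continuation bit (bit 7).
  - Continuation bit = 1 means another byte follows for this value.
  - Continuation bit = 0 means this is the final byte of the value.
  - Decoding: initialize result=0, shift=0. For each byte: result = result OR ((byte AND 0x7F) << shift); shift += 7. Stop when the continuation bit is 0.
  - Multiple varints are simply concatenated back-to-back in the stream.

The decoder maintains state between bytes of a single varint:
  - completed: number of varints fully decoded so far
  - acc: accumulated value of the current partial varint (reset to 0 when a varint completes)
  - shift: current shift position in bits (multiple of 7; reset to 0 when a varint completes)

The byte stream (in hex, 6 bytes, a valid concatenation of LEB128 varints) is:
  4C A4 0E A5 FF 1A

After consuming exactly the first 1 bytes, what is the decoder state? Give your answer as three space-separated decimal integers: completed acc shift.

Answer: 1 0 0

Derivation:
byte[0]=0x4C cont=0 payload=0x4C: varint #1 complete (value=76); reset -> completed=1 acc=0 shift=0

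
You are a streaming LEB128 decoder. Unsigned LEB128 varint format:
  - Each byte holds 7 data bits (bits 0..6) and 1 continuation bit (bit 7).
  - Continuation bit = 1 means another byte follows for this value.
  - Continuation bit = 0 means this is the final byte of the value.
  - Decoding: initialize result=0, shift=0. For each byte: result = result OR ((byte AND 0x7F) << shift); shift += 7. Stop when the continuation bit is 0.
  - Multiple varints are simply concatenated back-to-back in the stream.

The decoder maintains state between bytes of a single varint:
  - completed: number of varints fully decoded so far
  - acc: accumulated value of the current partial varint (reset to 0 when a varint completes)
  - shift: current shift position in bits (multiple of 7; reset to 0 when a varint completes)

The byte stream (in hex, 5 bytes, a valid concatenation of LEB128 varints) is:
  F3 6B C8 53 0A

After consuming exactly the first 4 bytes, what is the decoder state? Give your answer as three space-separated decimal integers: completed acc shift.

Answer: 2 0 0

Derivation:
byte[0]=0xF3 cont=1 payload=0x73: acc |= 115<<0 -> completed=0 acc=115 shift=7
byte[1]=0x6B cont=0 payload=0x6B: varint #1 complete (value=13811); reset -> completed=1 acc=0 shift=0
byte[2]=0xC8 cont=1 payload=0x48: acc |= 72<<0 -> completed=1 acc=72 shift=7
byte[3]=0x53 cont=0 payload=0x53: varint #2 complete (value=10696); reset -> completed=2 acc=0 shift=0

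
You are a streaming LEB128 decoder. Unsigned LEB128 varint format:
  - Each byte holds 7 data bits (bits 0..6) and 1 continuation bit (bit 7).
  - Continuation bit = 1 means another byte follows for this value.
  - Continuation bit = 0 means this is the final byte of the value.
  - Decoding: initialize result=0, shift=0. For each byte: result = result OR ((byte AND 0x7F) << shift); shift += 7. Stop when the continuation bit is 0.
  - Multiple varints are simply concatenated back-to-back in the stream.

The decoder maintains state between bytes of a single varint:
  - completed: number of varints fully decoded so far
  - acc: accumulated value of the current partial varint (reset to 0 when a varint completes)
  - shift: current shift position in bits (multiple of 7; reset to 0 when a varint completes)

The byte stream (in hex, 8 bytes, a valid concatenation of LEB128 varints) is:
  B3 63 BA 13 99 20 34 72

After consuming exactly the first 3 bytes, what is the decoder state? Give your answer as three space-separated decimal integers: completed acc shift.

Answer: 1 58 7

Derivation:
byte[0]=0xB3 cont=1 payload=0x33: acc |= 51<<0 -> completed=0 acc=51 shift=7
byte[1]=0x63 cont=0 payload=0x63: varint #1 complete (value=12723); reset -> completed=1 acc=0 shift=0
byte[2]=0xBA cont=1 payload=0x3A: acc |= 58<<0 -> completed=1 acc=58 shift=7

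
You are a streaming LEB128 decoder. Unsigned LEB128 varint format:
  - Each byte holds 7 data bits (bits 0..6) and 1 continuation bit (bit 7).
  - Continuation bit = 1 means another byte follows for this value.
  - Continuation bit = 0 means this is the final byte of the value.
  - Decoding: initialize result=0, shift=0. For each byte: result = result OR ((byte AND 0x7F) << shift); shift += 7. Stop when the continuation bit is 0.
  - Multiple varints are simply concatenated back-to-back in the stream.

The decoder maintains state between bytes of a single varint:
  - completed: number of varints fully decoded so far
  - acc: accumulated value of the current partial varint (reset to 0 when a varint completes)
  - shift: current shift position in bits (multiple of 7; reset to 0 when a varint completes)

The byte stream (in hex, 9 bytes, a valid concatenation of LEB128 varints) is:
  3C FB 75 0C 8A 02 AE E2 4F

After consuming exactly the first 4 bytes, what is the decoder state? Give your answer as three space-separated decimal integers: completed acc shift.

Answer: 3 0 0

Derivation:
byte[0]=0x3C cont=0 payload=0x3C: varint #1 complete (value=60); reset -> completed=1 acc=0 shift=0
byte[1]=0xFB cont=1 payload=0x7B: acc |= 123<<0 -> completed=1 acc=123 shift=7
byte[2]=0x75 cont=0 payload=0x75: varint #2 complete (value=15099); reset -> completed=2 acc=0 shift=0
byte[3]=0x0C cont=0 payload=0x0C: varint #3 complete (value=12); reset -> completed=3 acc=0 shift=0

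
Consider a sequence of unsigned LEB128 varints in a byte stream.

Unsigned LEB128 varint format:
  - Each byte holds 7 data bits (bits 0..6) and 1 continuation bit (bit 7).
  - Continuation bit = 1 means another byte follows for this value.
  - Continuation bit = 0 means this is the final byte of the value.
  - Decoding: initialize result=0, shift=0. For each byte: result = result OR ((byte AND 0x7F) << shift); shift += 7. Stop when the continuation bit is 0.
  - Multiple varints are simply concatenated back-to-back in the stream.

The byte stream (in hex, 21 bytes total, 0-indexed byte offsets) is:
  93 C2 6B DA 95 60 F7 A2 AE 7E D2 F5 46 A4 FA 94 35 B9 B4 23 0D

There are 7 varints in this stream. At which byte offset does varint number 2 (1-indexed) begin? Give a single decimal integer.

Answer: 3

Derivation:
  byte[0]=0x93 cont=1 payload=0x13=19: acc |= 19<<0 -> acc=19 shift=7
  byte[1]=0xC2 cont=1 payload=0x42=66: acc |= 66<<7 -> acc=8467 shift=14
  byte[2]=0x6B cont=0 payload=0x6B=107: acc |= 107<<14 -> acc=1761555 shift=21 [end]
Varint 1: bytes[0:3] = 93 C2 6B -> value 1761555 (3 byte(s))
  byte[3]=0xDA cont=1 payload=0x5A=90: acc |= 90<<0 -> acc=90 shift=7
  byte[4]=0x95 cont=1 payload=0x15=21: acc |= 21<<7 -> acc=2778 shift=14
  byte[5]=0x60 cont=0 payload=0x60=96: acc |= 96<<14 -> acc=1575642 shift=21 [end]
Varint 2: bytes[3:6] = DA 95 60 -> value 1575642 (3 byte(s))
  byte[6]=0xF7 cont=1 payload=0x77=119: acc |= 119<<0 -> acc=119 shift=7
  byte[7]=0xA2 cont=1 payload=0x22=34: acc |= 34<<7 -> acc=4471 shift=14
  byte[8]=0xAE cont=1 payload=0x2E=46: acc |= 46<<14 -> acc=758135 shift=21
  byte[9]=0x7E cont=0 payload=0x7E=126: acc |= 126<<21 -> acc=264999287 shift=28 [end]
Varint 3: bytes[6:10] = F7 A2 AE 7E -> value 264999287 (4 byte(s))
  byte[10]=0xD2 cont=1 payload=0x52=82: acc |= 82<<0 -> acc=82 shift=7
  byte[11]=0xF5 cont=1 payload=0x75=117: acc |= 117<<7 -> acc=15058 shift=14
  byte[12]=0x46 cont=0 payload=0x46=70: acc |= 70<<14 -> acc=1161938 shift=21 [end]
Varint 4: bytes[10:13] = D2 F5 46 -> value 1161938 (3 byte(s))
  byte[13]=0xA4 cont=1 payload=0x24=36: acc |= 36<<0 -> acc=36 shift=7
  byte[14]=0xFA cont=1 payload=0x7A=122: acc |= 122<<7 -> acc=15652 shift=14
  byte[15]=0x94 cont=1 payload=0x14=20: acc |= 20<<14 -> acc=343332 shift=21
  byte[16]=0x35 cont=0 payload=0x35=53: acc |= 53<<21 -> acc=111492388 shift=28 [end]
Varint 5: bytes[13:17] = A4 FA 94 35 -> value 111492388 (4 byte(s))
  byte[17]=0xB9 cont=1 payload=0x39=57: acc |= 57<<0 -> acc=57 shift=7
  byte[18]=0xB4 cont=1 payload=0x34=52: acc |= 52<<7 -> acc=6713 shift=14
  byte[19]=0x23 cont=0 payload=0x23=35: acc |= 35<<14 -> acc=580153 shift=21 [end]
Varint 6: bytes[17:20] = B9 B4 23 -> value 580153 (3 byte(s))
  byte[20]=0x0D cont=0 payload=0x0D=13: acc |= 13<<0 -> acc=13 shift=7 [end]
Varint 7: bytes[20:21] = 0D -> value 13 (1 byte(s))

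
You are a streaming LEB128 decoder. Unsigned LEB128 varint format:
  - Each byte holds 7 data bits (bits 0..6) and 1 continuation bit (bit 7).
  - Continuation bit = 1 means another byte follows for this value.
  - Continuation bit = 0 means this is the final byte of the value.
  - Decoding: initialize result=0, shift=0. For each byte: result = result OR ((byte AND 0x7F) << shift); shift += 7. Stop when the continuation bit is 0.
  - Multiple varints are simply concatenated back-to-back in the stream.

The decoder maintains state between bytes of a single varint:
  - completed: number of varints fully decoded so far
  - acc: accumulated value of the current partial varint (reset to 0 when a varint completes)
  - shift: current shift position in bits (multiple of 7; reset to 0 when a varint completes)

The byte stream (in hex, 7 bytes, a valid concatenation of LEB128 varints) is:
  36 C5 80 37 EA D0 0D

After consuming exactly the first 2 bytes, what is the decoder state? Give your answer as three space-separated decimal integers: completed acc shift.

Answer: 1 69 7

Derivation:
byte[0]=0x36 cont=0 payload=0x36: varint #1 complete (value=54); reset -> completed=1 acc=0 shift=0
byte[1]=0xC5 cont=1 payload=0x45: acc |= 69<<0 -> completed=1 acc=69 shift=7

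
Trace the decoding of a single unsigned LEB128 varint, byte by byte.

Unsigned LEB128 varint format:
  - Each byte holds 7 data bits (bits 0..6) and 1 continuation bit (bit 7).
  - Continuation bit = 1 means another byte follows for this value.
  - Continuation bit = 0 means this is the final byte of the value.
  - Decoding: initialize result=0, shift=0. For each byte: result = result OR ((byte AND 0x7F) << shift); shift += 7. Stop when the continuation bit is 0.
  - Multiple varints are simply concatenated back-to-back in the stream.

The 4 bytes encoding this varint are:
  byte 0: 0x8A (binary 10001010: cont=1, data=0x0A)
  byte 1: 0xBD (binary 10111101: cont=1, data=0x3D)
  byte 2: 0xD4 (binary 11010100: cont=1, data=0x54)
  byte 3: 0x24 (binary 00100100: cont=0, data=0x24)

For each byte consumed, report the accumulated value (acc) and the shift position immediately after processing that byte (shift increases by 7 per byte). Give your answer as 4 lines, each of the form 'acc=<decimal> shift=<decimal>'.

Answer: acc=10 shift=7
acc=7818 shift=14
acc=1384074 shift=21
acc=76881546 shift=28

Derivation:
byte 0=0x8A: payload=0x0A=10, contrib = 10<<0 = 10; acc -> 10, shift -> 7
byte 1=0xBD: payload=0x3D=61, contrib = 61<<7 = 7808; acc -> 7818, shift -> 14
byte 2=0xD4: payload=0x54=84, contrib = 84<<14 = 1376256; acc -> 1384074, shift -> 21
byte 3=0x24: payload=0x24=36, contrib = 36<<21 = 75497472; acc -> 76881546, shift -> 28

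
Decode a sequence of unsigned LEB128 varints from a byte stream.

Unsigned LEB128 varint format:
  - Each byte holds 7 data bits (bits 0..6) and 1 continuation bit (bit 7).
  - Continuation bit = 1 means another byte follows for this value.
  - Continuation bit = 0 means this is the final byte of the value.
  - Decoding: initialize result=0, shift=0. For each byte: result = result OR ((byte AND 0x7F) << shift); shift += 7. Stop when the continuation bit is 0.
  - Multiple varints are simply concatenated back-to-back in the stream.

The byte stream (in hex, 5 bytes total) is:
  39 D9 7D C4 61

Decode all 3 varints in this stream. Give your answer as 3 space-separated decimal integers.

  byte[0]=0x39 cont=0 payload=0x39=57: acc |= 57<<0 -> acc=57 shift=7 [end]
Varint 1: bytes[0:1] = 39 -> value 57 (1 byte(s))
  byte[1]=0xD9 cont=1 payload=0x59=89: acc |= 89<<0 -> acc=89 shift=7
  byte[2]=0x7D cont=0 payload=0x7D=125: acc |= 125<<7 -> acc=16089 shift=14 [end]
Varint 2: bytes[1:3] = D9 7D -> value 16089 (2 byte(s))
  byte[3]=0xC4 cont=1 payload=0x44=68: acc |= 68<<0 -> acc=68 shift=7
  byte[4]=0x61 cont=0 payload=0x61=97: acc |= 97<<7 -> acc=12484 shift=14 [end]
Varint 3: bytes[3:5] = C4 61 -> value 12484 (2 byte(s))

Answer: 57 16089 12484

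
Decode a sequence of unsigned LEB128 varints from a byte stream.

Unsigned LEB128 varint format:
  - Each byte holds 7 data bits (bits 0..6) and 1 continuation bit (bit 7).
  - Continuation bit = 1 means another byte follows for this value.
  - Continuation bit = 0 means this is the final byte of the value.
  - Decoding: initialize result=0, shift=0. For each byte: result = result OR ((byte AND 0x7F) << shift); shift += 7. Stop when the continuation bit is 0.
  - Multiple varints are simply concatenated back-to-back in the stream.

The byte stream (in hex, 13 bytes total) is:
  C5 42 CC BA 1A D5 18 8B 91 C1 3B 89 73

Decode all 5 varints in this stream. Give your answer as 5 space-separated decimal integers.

Answer: 8517 433484 3157 124799115 14729

Derivation:
  byte[0]=0xC5 cont=1 payload=0x45=69: acc |= 69<<0 -> acc=69 shift=7
  byte[1]=0x42 cont=0 payload=0x42=66: acc |= 66<<7 -> acc=8517 shift=14 [end]
Varint 1: bytes[0:2] = C5 42 -> value 8517 (2 byte(s))
  byte[2]=0xCC cont=1 payload=0x4C=76: acc |= 76<<0 -> acc=76 shift=7
  byte[3]=0xBA cont=1 payload=0x3A=58: acc |= 58<<7 -> acc=7500 shift=14
  byte[4]=0x1A cont=0 payload=0x1A=26: acc |= 26<<14 -> acc=433484 shift=21 [end]
Varint 2: bytes[2:5] = CC BA 1A -> value 433484 (3 byte(s))
  byte[5]=0xD5 cont=1 payload=0x55=85: acc |= 85<<0 -> acc=85 shift=7
  byte[6]=0x18 cont=0 payload=0x18=24: acc |= 24<<7 -> acc=3157 shift=14 [end]
Varint 3: bytes[5:7] = D5 18 -> value 3157 (2 byte(s))
  byte[7]=0x8B cont=1 payload=0x0B=11: acc |= 11<<0 -> acc=11 shift=7
  byte[8]=0x91 cont=1 payload=0x11=17: acc |= 17<<7 -> acc=2187 shift=14
  byte[9]=0xC1 cont=1 payload=0x41=65: acc |= 65<<14 -> acc=1067147 shift=21
  byte[10]=0x3B cont=0 payload=0x3B=59: acc |= 59<<21 -> acc=124799115 shift=28 [end]
Varint 4: bytes[7:11] = 8B 91 C1 3B -> value 124799115 (4 byte(s))
  byte[11]=0x89 cont=1 payload=0x09=9: acc |= 9<<0 -> acc=9 shift=7
  byte[12]=0x73 cont=0 payload=0x73=115: acc |= 115<<7 -> acc=14729 shift=14 [end]
Varint 5: bytes[11:13] = 89 73 -> value 14729 (2 byte(s))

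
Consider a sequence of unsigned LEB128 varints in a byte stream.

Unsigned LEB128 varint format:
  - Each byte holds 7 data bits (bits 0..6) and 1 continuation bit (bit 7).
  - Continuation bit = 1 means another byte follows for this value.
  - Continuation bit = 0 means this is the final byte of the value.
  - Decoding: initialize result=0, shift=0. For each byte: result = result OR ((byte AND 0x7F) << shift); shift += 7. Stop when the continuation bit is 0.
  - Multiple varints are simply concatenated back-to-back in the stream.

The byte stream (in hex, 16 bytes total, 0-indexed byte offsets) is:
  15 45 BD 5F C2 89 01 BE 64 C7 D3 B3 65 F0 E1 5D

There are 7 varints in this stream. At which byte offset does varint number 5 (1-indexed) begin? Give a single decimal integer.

  byte[0]=0x15 cont=0 payload=0x15=21: acc |= 21<<0 -> acc=21 shift=7 [end]
Varint 1: bytes[0:1] = 15 -> value 21 (1 byte(s))
  byte[1]=0x45 cont=0 payload=0x45=69: acc |= 69<<0 -> acc=69 shift=7 [end]
Varint 2: bytes[1:2] = 45 -> value 69 (1 byte(s))
  byte[2]=0xBD cont=1 payload=0x3D=61: acc |= 61<<0 -> acc=61 shift=7
  byte[3]=0x5F cont=0 payload=0x5F=95: acc |= 95<<7 -> acc=12221 shift=14 [end]
Varint 3: bytes[2:4] = BD 5F -> value 12221 (2 byte(s))
  byte[4]=0xC2 cont=1 payload=0x42=66: acc |= 66<<0 -> acc=66 shift=7
  byte[5]=0x89 cont=1 payload=0x09=9: acc |= 9<<7 -> acc=1218 shift=14
  byte[6]=0x01 cont=0 payload=0x01=1: acc |= 1<<14 -> acc=17602 shift=21 [end]
Varint 4: bytes[4:7] = C2 89 01 -> value 17602 (3 byte(s))
  byte[7]=0xBE cont=1 payload=0x3E=62: acc |= 62<<0 -> acc=62 shift=7
  byte[8]=0x64 cont=0 payload=0x64=100: acc |= 100<<7 -> acc=12862 shift=14 [end]
Varint 5: bytes[7:9] = BE 64 -> value 12862 (2 byte(s))
  byte[9]=0xC7 cont=1 payload=0x47=71: acc |= 71<<0 -> acc=71 shift=7
  byte[10]=0xD3 cont=1 payload=0x53=83: acc |= 83<<7 -> acc=10695 shift=14
  byte[11]=0xB3 cont=1 payload=0x33=51: acc |= 51<<14 -> acc=846279 shift=21
  byte[12]=0x65 cont=0 payload=0x65=101: acc |= 101<<21 -> acc=212658631 shift=28 [end]
Varint 6: bytes[9:13] = C7 D3 B3 65 -> value 212658631 (4 byte(s))
  byte[13]=0xF0 cont=1 payload=0x70=112: acc |= 112<<0 -> acc=112 shift=7
  byte[14]=0xE1 cont=1 payload=0x61=97: acc |= 97<<7 -> acc=12528 shift=14
  byte[15]=0x5D cont=0 payload=0x5D=93: acc |= 93<<14 -> acc=1536240 shift=21 [end]
Varint 7: bytes[13:16] = F0 E1 5D -> value 1536240 (3 byte(s))

Answer: 7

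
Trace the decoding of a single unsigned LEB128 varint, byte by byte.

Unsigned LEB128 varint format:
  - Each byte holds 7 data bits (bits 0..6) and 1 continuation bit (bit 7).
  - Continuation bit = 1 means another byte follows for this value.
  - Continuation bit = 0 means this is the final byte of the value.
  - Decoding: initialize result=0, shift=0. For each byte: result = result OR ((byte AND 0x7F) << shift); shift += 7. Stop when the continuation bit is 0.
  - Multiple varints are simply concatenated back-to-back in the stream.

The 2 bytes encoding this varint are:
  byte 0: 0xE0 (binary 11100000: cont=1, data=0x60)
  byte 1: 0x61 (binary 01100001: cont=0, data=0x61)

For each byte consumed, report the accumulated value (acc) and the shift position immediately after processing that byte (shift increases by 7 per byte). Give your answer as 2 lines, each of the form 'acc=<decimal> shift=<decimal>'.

Answer: acc=96 shift=7
acc=12512 shift=14

Derivation:
byte 0=0xE0: payload=0x60=96, contrib = 96<<0 = 96; acc -> 96, shift -> 7
byte 1=0x61: payload=0x61=97, contrib = 97<<7 = 12416; acc -> 12512, shift -> 14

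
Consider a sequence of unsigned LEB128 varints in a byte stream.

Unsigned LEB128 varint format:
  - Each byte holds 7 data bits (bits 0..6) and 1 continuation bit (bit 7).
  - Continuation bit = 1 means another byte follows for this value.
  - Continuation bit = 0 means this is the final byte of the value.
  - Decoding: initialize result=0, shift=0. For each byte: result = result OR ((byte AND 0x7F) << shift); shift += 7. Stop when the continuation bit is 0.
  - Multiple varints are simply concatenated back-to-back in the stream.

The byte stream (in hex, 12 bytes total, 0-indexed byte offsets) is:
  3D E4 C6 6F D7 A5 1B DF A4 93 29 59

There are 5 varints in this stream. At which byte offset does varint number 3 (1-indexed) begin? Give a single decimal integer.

Answer: 4

Derivation:
  byte[0]=0x3D cont=0 payload=0x3D=61: acc |= 61<<0 -> acc=61 shift=7 [end]
Varint 1: bytes[0:1] = 3D -> value 61 (1 byte(s))
  byte[1]=0xE4 cont=1 payload=0x64=100: acc |= 100<<0 -> acc=100 shift=7
  byte[2]=0xC6 cont=1 payload=0x46=70: acc |= 70<<7 -> acc=9060 shift=14
  byte[3]=0x6F cont=0 payload=0x6F=111: acc |= 111<<14 -> acc=1827684 shift=21 [end]
Varint 2: bytes[1:4] = E4 C6 6F -> value 1827684 (3 byte(s))
  byte[4]=0xD7 cont=1 payload=0x57=87: acc |= 87<<0 -> acc=87 shift=7
  byte[5]=0xA5 cont=1 payload=0x25=37: acc |= 37<<7 -> acc=4823 shift=14
  byte[6]=0x1B cont=0 payload=0x1B=27: acc |= 27<<14 -> acc=447191 shift=21 [end]
Varint 3: bytes[4:7] = D7 A5 1B -> value 447191 (3 byte(s))
  byte[7]=0xDF cont=1 payload=0x5F=95: acc |= 95<<0 -> acc=95 shift=7
  byte[8]=0xA4 cont=1 payload=0x24=36: acc |= 36<<7 -> acc=4703 shift=14
  byte[9]=0x93 cont=1 payload=0x13=19: acc |= 19<<14 -> acc=315999 shift=21
  byte[10]=0x29 cont=0 payload=0x29=41: acc |= 41<<21 -> acc=86299231 shift=28 [end]
Varint 4: bytes[7:11] = DF A4 93 29 -> value 86299231 (4 byte(s))
  byte[11]=0x59 cont=0 payload=0x59=89: acc |= 89<<0 -> acc=89 shift=7 [end]
Varint 5: bytes[11:12] = 59 -> value 89 (1 byte(s))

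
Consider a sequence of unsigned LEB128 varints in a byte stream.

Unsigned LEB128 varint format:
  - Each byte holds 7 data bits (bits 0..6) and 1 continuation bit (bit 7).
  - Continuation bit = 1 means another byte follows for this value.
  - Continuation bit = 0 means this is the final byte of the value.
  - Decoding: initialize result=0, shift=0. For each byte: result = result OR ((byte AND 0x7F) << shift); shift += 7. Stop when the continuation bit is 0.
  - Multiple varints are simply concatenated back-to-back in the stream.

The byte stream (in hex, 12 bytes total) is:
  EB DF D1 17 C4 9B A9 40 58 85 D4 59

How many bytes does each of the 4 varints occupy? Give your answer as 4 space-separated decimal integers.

  byte[0]=0xEB cont=1 payload=0x6B=107: acc |= 107<<0 -> acc=107 shift=7
  byte[1]=0xDF cont=1 payload=0x5F=95: acc |= 95<<7 -> acc=12267 shift=14
  byte[2]=0xD1 cont=1 payload=0x51=81: acc |= 81<<14 -> acc=1339371 shift=21
  byte[3]=0x17 cont=0 payload=0x17=23: acc |= 23<<21 -> acc=49573867 shift=28 [end]
Varint 1: bytes[0:4] = EB DF D1 17 -> value 49573867 (4 byte(s))
  byte[4]=0xC4 cont=1 payload=0x44=68: acc |= 68<<0 -> acc=68 shift=7
  byte[5]=0x9B cont=1 payload=0x1B=27: acc |= 27<<7 -> acc=3524 shift=14
  byte[6]=0xA9 cont=1 payload=0x29=41: acc |= 41<<14 -> acc=675268 shift=21
  byte[7]=0x40 cont=0 payload=0x40=64: acc |= 64<<21 -> acc=134892996 shift=28 [end]
Varint 2: bytes[4:8] = C4 9B A9 40 -> value 134892996 (4 byte(s))
  byte[8]=0x58 cont=0 payload=0x58=88: acc |= 88<<0 -> acc=88 shift=7 [end]
Varint 3: bytes[8:9] = 58 -> value 88 (1 byte(s))
  byte[9]=0x85 cont=1 payload=0x05=5: acc |= 5<<0 -> acc=5 shift=7
  byte[10]=0xD4 cont=1 payload=0x54=84: acc |= 84<<7 -> acc=10757 shift=14
  byte[11]=0x59 cont=0 payload=0x59=89: acc |= 89<<14 -> acc=1468933 shift=21 [end]
Varint 4: bytes[9:12] = 85 D4 59 -> value 1468933 (3 byte(s))

Answer: 4 4 1 3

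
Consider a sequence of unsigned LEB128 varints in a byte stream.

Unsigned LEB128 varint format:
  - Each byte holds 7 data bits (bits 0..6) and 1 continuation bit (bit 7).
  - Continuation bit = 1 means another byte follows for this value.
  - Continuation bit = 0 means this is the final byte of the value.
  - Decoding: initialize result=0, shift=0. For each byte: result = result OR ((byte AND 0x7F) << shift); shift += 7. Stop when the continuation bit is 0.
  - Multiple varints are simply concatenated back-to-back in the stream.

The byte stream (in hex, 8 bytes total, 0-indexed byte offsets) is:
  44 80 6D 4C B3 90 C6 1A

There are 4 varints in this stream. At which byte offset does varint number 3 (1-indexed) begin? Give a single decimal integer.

Answer: 3

Derivation:
  byte[0]=0x44 cont=0 payload=0x44=68: acc |= 68<<0 -> acc=68 shift=7 [end]
Varint 1: bytes[0:1] = 44 -> value 68 (1 byte(s))
  byte[1]=0x80 cont=1 payload=0x00=0: acc |= 0<<0 -> acc=0 shift=7
  byte[2]=0x6D cont=0 payload=0x6D=109: acc |= 109<<7 -> acc=13952 shift=14 [end]
Varint 2: bytes[1:3] = 80 6D -> value 13952 (2 byte(s))
  byte[3]=0x4C cont=0 payload=0x4C=76: acc |= 76<<0 -> acc=76 shift=7 [end]
Varint 3: bytes[3:4] = 4C -> value 76 (1 byte(s))
  byte[4]=0xB3 cont=1 payload=0x33=51: acc |= 51<<0 -> acc=51 shift=7
  byte[5]=0x90 cont=1 payload=0x10=16: acc |= 16<<7 -> acc=2099 shift=14
  byte[6]=0xC6 cont=1 payload=0x46=70: acc |= 70<<14 -> acc=1148979 shift=21
  byte[7]=0x1A cont=0 payload=0x1A=26: acc |= 26<<21 -> acc=55674931 shift=28 [end]
Varint 4: bytes[4:8] = B3 90 C6 1A -> value 55674931 (4 byte(s))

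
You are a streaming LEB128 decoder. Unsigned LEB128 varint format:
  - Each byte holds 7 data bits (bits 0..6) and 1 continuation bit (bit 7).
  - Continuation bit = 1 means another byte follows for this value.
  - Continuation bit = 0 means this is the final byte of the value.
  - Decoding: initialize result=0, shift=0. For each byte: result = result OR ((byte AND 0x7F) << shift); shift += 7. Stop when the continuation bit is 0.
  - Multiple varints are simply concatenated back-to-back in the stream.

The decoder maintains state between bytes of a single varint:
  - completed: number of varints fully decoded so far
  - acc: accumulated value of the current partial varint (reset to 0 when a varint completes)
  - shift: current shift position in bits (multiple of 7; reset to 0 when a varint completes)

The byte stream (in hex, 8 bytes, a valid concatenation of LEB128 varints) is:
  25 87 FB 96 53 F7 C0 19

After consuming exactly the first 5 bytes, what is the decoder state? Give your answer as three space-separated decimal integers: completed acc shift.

Answer: 2 0 0

Derivation:
byte[0]=0x25 cont=0 payload=0x25: varint #1 complete (value=37); reset -> completed=1 acc=0 shift=0
byte[1]=0x87 cont=1 payload=0x07: acc |= 7<<0 -> completed=1 acc=7 shift=7
byte[2]=0xFB cont=1 payload=0x7B: acc |= 123<<7 -> completed=1 acc=15751 shift=14
byte[3]=0x96 cont=1 payload=0x16: acc |= 22<<14 -> completed=1 acc=376199 shift=21
byte[4]=0x53 cont=0 payload=0x53: varint #2 complete (value=174439815); reset -> completed=2 acc=0 shift=0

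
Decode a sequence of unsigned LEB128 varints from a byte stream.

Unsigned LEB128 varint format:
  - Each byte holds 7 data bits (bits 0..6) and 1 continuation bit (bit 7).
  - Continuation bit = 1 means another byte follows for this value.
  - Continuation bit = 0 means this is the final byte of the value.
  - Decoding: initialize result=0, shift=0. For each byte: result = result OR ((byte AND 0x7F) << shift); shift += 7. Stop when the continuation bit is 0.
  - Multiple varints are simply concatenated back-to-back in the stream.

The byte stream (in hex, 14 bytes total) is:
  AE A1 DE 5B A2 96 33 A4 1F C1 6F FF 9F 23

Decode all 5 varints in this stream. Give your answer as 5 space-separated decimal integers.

  byte[0]=0xAE cont=1 payload=0x2E=46: acc |= 46<<0 -> acc=46 shift=7
  byte[1]=0xA1 cont=1 payload=0x21=33: acc |= 33<<7 -> acc=4270 shift=14
  byte[2]=0xDE cont=1 payload=0x5E=94: acc |= 94<<14 -> acc=1544366 shift=21
  byte[3]=0x5B cont=0 payload=0x5B=91: acc |= 91<<21 -> acc=192385198 shift=28 [end]
Varint 1: bytes[0:4] = AE A1 DE 5B -> value 192385198 (4 byte(s))
  byte[4]=0xA2 cont=1 payload=0x22=34: acc |= 34<<0 -> acc=34 shift=7
  byte[5]=0x96 cont=1 payload=0x16=22: acc |= 22<<7 -> acc=2850 shift=14
  byte[6]=0x33 cont=0 payload=0x33=51: acc |= 51<<14 -> acc=838434 shift=21 [end]
Varint 2: bytes[4:7] = A2 96 33 -> value 838434 (3 byte(s))
  byte[7]=0xA4 cont=1 payload=0x24=36: acc |= 36<<0 -> acc=36 shift=7
  byte[8]=0x1F cont=0 payload=0x1F=31: acc |= 31<<7 -> acc=4004 shift=14 [end]
Varint 3: bytes[7:9] = A4 1F -> value 4004 (2 byte(s))
  byte[9]=0xC1 cont=1 payload=0x41=65: acc |= 65<<0 -> acc=65 shift=7
  byte[10]=0x6F cont=0 payload=0x6F=111: acc |= 111<<7 -> acc=14273 shift=14 [end]
Varint 4: bytes[9:11] = C1 6F -> value 14273 (2 byte(s))
  byte[11]=0xFF cont=1 payload=0x7F=127: acc |= 127<<0 -> acc=127 shift=7
  byte[12]=0x9F cont=1 payload=0x1F=31: acc |= 31<<7 -> acc=4095 shift=14
  byte[13]=0x23 cont=0 payload=0x23=35: acc |= 35<<14 -> acc=577535 shift=21 [end]
Varint 5: bytes[11:14] = FF 9F 23 -> value 577535 (3 byte(s))

Answer: 192385198 838434 4004 14273 577535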